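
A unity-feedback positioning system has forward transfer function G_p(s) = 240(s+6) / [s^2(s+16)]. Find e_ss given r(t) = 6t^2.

The open loop has two poles at the origin → type 2 system.
K_a = lim_{s→0} s^2·G_p(s) = 240·6 / (16) = 90.
r(t) = 6t^2 gives R(s) = 12/s^3.
e_ss = 12/K_a = 12/90 = 2/15.

2/15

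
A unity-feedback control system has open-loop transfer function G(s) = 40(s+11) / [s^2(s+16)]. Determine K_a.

The open loop has two poles at the origin → type 2 system.
K_a = lim_{s→0} s^2·G(s) = 40·11 / (16) = 27.5.

27.5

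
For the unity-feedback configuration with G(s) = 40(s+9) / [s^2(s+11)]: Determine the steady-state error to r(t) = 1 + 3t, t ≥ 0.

System type = 2 (two poles at s=0). By superposition:
  • 1: tracked with zero error.
  • 3t: tracked with zero error.
Total e_ss = 0.

0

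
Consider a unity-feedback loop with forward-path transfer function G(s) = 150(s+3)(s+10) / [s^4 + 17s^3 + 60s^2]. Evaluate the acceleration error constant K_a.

Lowest-order denominator term is 60s^2, so the open loop has 2 poles at the origin → type 2 system.
K_a = lim_{s→0} s^2·G(s) = 150·3·10 / 60 = 75.

75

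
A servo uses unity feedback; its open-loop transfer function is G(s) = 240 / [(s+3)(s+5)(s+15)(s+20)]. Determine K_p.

System type = 0 (no poles at s=0).
K_p = lim_{s→0} G(s) = 240 / (3·5·15·20) = 4/75.

4/75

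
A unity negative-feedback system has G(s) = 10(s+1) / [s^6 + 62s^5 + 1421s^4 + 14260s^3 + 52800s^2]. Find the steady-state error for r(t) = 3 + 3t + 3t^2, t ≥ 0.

Factoring s^2 from the denominator leaves a polynomial with constant term 52800, so the system is type 2. By superposition:
  • 3: tracked with zero error.
  • 3t: tracked with zero error.
  • 3t^2: e_ss = 6/K_a with K_a=1/5280 → 31680.
Total e_ss = 31680.

31680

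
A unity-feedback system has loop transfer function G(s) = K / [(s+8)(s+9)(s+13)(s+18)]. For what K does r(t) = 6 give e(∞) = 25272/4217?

No free integrators in G(s): this is a type 0 system.
K_p = lim_{s→0} G(s) = K / (8·9·13·18) = (1/16848)·K.
e_ss = 6/(1 + K_p) = 25272/4217 ⇒ 1 + (1/16848)·K = 4217/4212 ⇒ K = 20.

20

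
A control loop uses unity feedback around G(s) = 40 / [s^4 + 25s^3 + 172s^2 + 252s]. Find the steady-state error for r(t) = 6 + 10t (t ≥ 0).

Factoring s from the denominator leaves a polynomial with constant term 252, so the system is type 1. Taking each input component in turn:
  • 6: tracked with zero error.
  • 10t: e_ss = 10/K_v with K_v=10/63 → 63.
Total e_ss = 63.

63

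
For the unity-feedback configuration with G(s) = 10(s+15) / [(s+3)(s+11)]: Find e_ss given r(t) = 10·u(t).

The open loop has no poles at the origin → type 0 system.
K_p = lim_{s→0} G(s) = 10·15 / (3·11) = 50/11.
e_ss = 10/(1 + K_p) = 10/(61/11) = 110/61.

110/61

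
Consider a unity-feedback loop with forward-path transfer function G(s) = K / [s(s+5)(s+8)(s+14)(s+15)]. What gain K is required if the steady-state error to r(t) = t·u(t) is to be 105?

80

G(s) has one factor of s in the denominator, so the system is type 1.
K_v = lim_{s→0} s·G(s) = K / (5·8·14·15) = (1/8400)·K.
e_ss = 1/K_v = 105 ⇒ K_v = 1/105 ⇒ K = (1/105)/(1/8400) = 80.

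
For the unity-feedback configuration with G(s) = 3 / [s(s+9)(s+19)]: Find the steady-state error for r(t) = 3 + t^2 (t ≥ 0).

System type = 1 (one pole at s=0). Treating each term separately:
  • 3: tracked with zero error.
  • t^2: a type-1 system cannot track it, e_ss → ∞.
The unbounded component dominates.

infinity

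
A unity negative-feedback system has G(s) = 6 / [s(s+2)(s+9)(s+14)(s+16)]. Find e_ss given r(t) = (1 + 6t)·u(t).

G(s) has one factor of s in the denominator, so the system is type 1. Taking each input component in turn:
  • 1: tracked with zero error.
  • 6t: e_ss = 6/K_v with K_v=1/672 → 4032.
Total e_ss = 4032.

4032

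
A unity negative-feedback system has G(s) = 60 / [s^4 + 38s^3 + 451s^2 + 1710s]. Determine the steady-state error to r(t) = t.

28.5

The denominator has no term below 1710s — 1 pole at s=0, type 1.
K_v = lim_{s→0} s·G(s) = 60 / 1710 = 2/57.
e_ss = 1/K_v = 1/(2/57) = 28.5.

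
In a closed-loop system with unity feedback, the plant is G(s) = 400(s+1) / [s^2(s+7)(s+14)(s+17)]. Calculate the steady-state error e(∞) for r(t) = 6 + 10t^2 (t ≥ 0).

83.3

Two free integrators in G(s): this is a type 2 system. By superposition:
  • 6: tracked with zero error.
  • 10t^2: e_ss = 20/K_a with K_a=200/833 → 83.3.
Total e_ss = 83.3.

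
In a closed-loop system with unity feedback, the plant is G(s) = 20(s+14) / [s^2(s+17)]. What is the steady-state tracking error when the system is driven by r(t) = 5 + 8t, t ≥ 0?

0

Two free integrators in G(s): this is a type 2 system. Taking each input component in turn:
  • 5: tracked with zero error.
  • 8t: tracked with zero error.
Total e_ss = 0.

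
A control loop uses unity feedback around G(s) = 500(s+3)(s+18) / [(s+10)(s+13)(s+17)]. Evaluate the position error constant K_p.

System type = 0 (no poles at s=0).
K_p = lim_{s→0} G(s) = 500·3·18 / (10·13·17) = 2700/221.

2700/221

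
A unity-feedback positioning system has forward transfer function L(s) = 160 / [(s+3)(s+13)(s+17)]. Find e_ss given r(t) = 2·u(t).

System type = 0 (no poles at s=0).
K_p = lim_{s→0} L(s) = 160 / (3·13·17) = 160/663.
e_ss = 2/(1 + K_p) = 2/(823/663) = 1326/823.

1326/823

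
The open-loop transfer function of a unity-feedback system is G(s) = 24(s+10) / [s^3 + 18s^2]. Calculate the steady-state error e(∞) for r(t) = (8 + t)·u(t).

The denominator has no term below 18s^2 — 2 poles at s=0, type 2. Treating each term separately:
  • 8: tracked with zero error.
  • t: tracked with zero error.
Total e_ss = 0.

0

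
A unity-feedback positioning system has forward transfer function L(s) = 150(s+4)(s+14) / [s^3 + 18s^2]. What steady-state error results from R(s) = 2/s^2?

0

Lowest-order denominator term is 18s^2, so the open loop has 2 poles at the origin → type 2 system.
K_v = ∞ for a type-2 system; e_ss to a ramp is zero.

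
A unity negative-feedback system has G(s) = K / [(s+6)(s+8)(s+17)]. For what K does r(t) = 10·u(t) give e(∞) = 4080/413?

10

The open loop has no poles at the origin → type 0 system.
K_p = lim_{s→0} G(s) = K / (6·8·17) = (1/816)·K.
e_ss = 10/(1 + K_p) = 4080/413 ⇒ 1 + (1/816)·K = 413/408 ⇒ K = 10.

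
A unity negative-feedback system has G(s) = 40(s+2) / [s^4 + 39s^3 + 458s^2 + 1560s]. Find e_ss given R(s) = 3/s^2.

Factoring s from the denominator leaves a polynomial with constant term 1560, so the system is type 1.
K_v = lim_{s→0} s·G(s) = 40·2 / 1560 = 2/39.
e_ss = 3/K_v = 3/(2/39) = 58.5.

58.5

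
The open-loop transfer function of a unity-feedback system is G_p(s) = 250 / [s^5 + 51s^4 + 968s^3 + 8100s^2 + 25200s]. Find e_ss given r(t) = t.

100.8

Lowest-order denominator term is 25200s, so the open loop has 1 pole at the origin → type 1 system.
K_v = lim_{s→0} s·G_p(s) = 250 / 25200 = 5/504.
e_ss = 1/K_v = 1/(5/504) = 100.8.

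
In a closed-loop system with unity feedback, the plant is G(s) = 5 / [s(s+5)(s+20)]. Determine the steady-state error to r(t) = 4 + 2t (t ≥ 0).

40

The open loop has one pole at the origin → type 1 system. Treating each term separately:
  • 4: tracked with zero error.
  • 2t: e_ss = 2/K_v with K_v=0.05 → 40.
Total e_ss = 40.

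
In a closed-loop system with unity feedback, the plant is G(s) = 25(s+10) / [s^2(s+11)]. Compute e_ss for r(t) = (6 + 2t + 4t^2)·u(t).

0.352

Two free integrators in G(s): this is a type 2 system. Treating each term separately:
  • 6: tracked with zero error.
  • 2t: tracked with zero error.
  • 4t^2: e_ss = 8/K_a with K_a=250/11 → 0.352.
Total e_ss = 0.352.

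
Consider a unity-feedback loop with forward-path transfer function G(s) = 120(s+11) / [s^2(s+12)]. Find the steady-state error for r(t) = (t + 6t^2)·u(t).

6/55

System type = 2 (two poles at s=0). Taking each input component in turn:
  • t: tracked with zero error.
  • 6t^2: e_ss = 12/K_a with K_a=110 → 6/55.
Total e_ss = 6/55.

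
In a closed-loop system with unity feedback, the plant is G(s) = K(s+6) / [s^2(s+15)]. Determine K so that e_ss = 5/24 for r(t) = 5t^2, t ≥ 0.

G(s) has two factors of s in the denominator, so the system is type 2.
K_a = lim_{s→0} s^2·G(s) = K·6 / (15) = 0.4·K.
e_ss = 10/K_a = 5/24 ⇒ K_a = 48 ⇒ K = 48/0.4 = 120.

120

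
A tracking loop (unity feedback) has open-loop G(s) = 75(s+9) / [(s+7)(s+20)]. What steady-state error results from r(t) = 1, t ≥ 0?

28/163

G(s) has no factors of s in the denominator, so the system is type 0.
K_p = lim_{s→0} G(s) = 75·9 / (7·20) = 135/28.
e_ss = 1/(1 + K_p) = 1/(163/28) = 28/163.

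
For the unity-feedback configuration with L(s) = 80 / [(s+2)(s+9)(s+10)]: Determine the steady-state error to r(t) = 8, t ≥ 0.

72/13

System type = 0 (no poles at s=0).
K_p = lim_{s→0} L(s) = 80 / (2·9·10) = 4/9.
e_ss = 8/(1 + K_p) = 8/(13/9) = 72/13.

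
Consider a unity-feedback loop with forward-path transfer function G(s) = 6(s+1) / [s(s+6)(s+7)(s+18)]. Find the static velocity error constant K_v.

G(s) has one factor of s in the denominator, so the system is type 1.
K_v = lim_{s→0} s·G(s) = 6·1 / (6·7·18) = 1/126.

1/126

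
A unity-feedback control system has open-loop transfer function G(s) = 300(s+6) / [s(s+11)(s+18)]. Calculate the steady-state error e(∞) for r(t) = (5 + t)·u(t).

0.11

The open loop has one pole at the origin → type 1 system. By superposition:
  • 5: tracked with zero error.
  • t: e_ss = 1/K_v with K_v=100/11 → 0.11.
Total e_ss = 0.11.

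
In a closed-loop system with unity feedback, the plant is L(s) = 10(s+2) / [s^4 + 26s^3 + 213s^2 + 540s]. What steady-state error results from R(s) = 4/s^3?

The denominator has no term below 540s — 1 pole at s=0, type 1.
K_a = lim_{s→0} s^2·L(s) = 0; the steady-state error to this parabolic input grows without bound.

infinity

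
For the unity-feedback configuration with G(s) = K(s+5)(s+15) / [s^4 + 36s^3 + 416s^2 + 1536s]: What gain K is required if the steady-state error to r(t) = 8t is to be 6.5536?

Lowest-order denominator term is 1536s, so the open loop has 1 pole at the origin → type 1 system.
K_v = lim_{s→0} s·G(s) = K·5·15 / 1536 = (25/512)·K.
e_ss = 8/K_v = 6.5536 ⇒ K_v = 625/512 ⇒ K = (625/512)/(25/512) = 25.

25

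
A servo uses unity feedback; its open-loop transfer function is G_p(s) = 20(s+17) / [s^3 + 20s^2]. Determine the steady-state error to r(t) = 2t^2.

4/17

Factoring s^2 from the denominator leaves a polynomial with constant term 20, so the system is type 2.
K_a = lim_{s→0} s^2·G_p(s) = 20·17 / 20 = 17.
r(t) = 2t^2 gives R(s) = 4/s^3.
e_ss = 4/K_a = 4/17.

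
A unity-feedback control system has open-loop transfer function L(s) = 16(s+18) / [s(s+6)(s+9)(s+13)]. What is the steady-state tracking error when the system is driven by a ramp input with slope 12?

29.25

L(s) has one factor of s in the denominator, so the system is type 1.
K_v = lim_{s→0} s·L(s) = 16·18 / (6·9·13) = 16/39.
e_ss = 12/K_v = 12/(16/39) = 29.25.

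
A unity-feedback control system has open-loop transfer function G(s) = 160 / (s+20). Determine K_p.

The open loop has no poles at the origin → type 0 system.
K_p = lim_{s→0} G(s) = 160 / (20) = 8.

8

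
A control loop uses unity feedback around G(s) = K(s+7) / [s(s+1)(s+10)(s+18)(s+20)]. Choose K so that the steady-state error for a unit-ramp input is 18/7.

200

System type = 1 (one pole at s=0).
K_v = lim_{s→0} s·G(s) = K·7 / (1·10·18·20) = (7/3600)·K.
e_ss = 1/K_v = 18/7 ⇒ K_v = 7/18 ⇒ K = (7/18)/(7/3600) = 200.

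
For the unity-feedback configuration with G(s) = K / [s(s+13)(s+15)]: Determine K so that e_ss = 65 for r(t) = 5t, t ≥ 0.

15

G(s) has one factor of s in the denominator, so the system is type 1.
K_v = lim_{s→0} s·G(s) = K / (13·15) = (1/195)·K.
e_ss = 5/K_v = 65 ⇒ K_v = 1/13 ⇒ K = (1/13)/(1/195) = 15.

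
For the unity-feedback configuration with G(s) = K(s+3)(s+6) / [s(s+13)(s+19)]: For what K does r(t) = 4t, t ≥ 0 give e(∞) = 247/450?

G(s) has one factor of s in the denominator, so the system is type 1.
K_v = lim_{s→0} s·G(s) = K·3·6 / (13·19) = (18/247)·K.
e_ss = 4/K_v = 247/450 ⇒ K_v = 1800/247 ⇒ K = (1800/247)/(18/247) = 100.

100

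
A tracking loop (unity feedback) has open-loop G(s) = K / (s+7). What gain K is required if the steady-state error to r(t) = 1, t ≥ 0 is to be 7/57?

G(s) has no factors of s in the denominator, so the system is type 0.
K_p = lim_{s→0} G(s) = K / (7) = (1/7)·K.
e_ss = 1/(1 + K_p) = 7/57 ⇒ 1 + (1/7)·K = 57/7 ⇒ K = 50.

50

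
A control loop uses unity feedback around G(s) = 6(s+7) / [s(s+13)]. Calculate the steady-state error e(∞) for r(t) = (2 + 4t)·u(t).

26/21

G(s) has one factor of s in the denominator, so the system is type 1. By superposition:
  • 2: tracked with zero error.
  • 4t: e_ss = 4/K_v with K_v=42/13 → 26/21.
Total e_ss = 26/21.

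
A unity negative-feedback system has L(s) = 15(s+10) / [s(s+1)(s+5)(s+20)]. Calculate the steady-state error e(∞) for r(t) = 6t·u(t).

4

L(s) has one factor of s in the denominator, so the system is type 1.
K_v = lim_{s→0} s·L(s) = 15·10 / (1·5·20) = 1.5.
e_ss = 6/K_v = 6/1.5 = 4.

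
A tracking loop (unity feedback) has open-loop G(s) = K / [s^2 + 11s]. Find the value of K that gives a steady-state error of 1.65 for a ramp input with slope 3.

20

Lowest-order denominator term is 11s, so the open loop has 1 pole at the origin → type 1 system.
K_v = lim_{s→0} s·G(s) = K / 11 = (1/11)·K.
e_ss = 3/K_v = 1.65 ⇒ K_v = 20/11 ⇒ K = (20/11)/(1/11) = 20.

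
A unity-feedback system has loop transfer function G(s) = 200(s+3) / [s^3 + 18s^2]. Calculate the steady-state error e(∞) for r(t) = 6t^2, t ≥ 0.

0.36

Lowest-order denominator term is 18s^2, so the open loop has 2 poles at the origin → type 2 system.
K_a = lim_{s→0} s^2·G(s) = 200·3 / 18 = 100/3.
r(t) = 6t^2 gives R(s) = 12/s^3.
e_ss = 12/K_a = 12/(100/3) = 0.36.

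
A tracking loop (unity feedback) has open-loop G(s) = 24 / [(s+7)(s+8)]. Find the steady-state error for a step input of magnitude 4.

2.8

The open loop has no poles at the origin → type 0 system.
K_p = lim_{s→0} G(s) = 24 / (7·8) = 3/7.
e_ss = 4/(1 + K_p) = 4/(10/7) = 2.8.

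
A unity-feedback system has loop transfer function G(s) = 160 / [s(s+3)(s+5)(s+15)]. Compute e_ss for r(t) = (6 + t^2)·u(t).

infinity

System type = 1 (one pole at s=0). Taking each input component in turn:
  • 6: tracked with zero error.
  • t^2: a type-1 system cannot track it, e_ss → ∞.
The unbounded component dominates.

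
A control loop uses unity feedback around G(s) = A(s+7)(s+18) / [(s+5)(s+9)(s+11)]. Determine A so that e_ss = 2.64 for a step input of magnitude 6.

5

The open loop has no poles at the origin → type 0 system.
K_p = lim_{s→0} G(s) = A·7·18 / (5·9·11) = (14/55)·A.
e_ss = 6/(1 + K_p) = 2.64 ⇒ 1 + (14/55)·A = 25/11 ⇒ A = 5.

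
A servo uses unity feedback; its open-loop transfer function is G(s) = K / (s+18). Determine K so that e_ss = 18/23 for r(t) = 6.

120

No free integrators in G(s): this is a type 0 system.
K_p = lim_{s→0} G(s) = K / (18) = (1/18)·K.
e_ss = 6/(1 + K_p) = 18/23 ⇒ 1 + (1/18)·K = 23/3 ⇒ K = 120.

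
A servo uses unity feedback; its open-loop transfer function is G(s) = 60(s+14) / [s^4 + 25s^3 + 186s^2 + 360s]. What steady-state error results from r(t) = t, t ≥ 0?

Factoring s from the denominator leaves a polynomial with constant term 360, so the system is type 1.
K_v = lim_{s→0} s·G(s) = 60·14 / 360 = 7/3.
e_ss = 1/K_v = 1/(7/3) = 3/7.

3/7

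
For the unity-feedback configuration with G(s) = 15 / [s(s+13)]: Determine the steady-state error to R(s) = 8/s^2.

One free integrator in G(s): this is a type 1 system.
K_v = lim_{s→0} s·G(s) = 15 / (13) = 15/13.
e_ss = 8/K_v = 8/(15/13) = 104/15.

104/15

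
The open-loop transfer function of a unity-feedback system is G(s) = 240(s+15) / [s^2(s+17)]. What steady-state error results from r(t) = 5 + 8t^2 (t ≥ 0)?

17/225

System type = 2 (two poles at s=0). Treating each term separately:
  • 5: tracked with zero error.
  • 8t^2: e_ss = 16/K_a with K_a=3600/17 → 17/225.
Total e_ss = 17/225.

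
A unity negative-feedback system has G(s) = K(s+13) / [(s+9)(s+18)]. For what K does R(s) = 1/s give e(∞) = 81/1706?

250

System type = 0 (no poles at s=0).
K_p = lim_{s→0} G(s) = K·13 / (9·18) = (13/162)·K.
e_ss = 1/(1 + K_p) = 81/1706 ⇒ 1 + (13/162)·K = 1706/81 ⇒ K = 250.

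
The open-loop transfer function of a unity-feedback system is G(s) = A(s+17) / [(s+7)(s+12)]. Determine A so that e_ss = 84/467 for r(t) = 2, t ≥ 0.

G(s) has no factors of s in the denominator, so the system is type 0.
K_p = lim_{s→0} G(s) = A·17 / (7·12) = (17/84)·A.
e_ss = 2/(1 + K_p) = 84/467 ⇒ 1 + (17/84)·A = 467/42 ⇒ A = 50.

50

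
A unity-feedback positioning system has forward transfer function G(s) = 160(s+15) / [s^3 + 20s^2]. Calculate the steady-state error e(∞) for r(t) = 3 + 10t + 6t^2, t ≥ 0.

0.1

The denominator has no term below 20s^2 — 2 poles at s=0, type 2. By superposition:
  • 3: tracked with zero error.
  • 10t: tracked with zero error.
  • 6t^2: e_ss = 12/K_a with K_a=120 → 0.1.
Total e_ss = 0.1.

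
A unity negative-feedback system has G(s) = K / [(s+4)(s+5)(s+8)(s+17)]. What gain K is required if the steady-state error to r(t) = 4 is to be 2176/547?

15

The open loop has no poles at the origin → type 0 system.
K_p = lim_{s→0} G(s) = K / (4·5·8·17) = (1/2720)·K.
e_ss = 4/(1 + K_p) = 2176/547 ⇒ 1 + (1/2720)·K = 547/544 ⇒ K = 15.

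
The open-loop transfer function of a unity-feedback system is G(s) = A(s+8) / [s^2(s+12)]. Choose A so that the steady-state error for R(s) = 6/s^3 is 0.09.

Two free integrators in G(s): this is a type 2 system.
K_a = lim_{s→0} s^2·G(s) = A·8 / (12) = (2/3)·A.
e_ss = 6/K_a = 0.09 ⇒ K_a = 200/3 ⇒ A = (200/3)/(2/3) = 100.

100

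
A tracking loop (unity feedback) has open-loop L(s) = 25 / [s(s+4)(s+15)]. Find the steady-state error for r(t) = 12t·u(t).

L(s) has one factor of s in the denominator, so the system is type 1.
K_v = lim_{s→0} s·L(s) = 25 / (4·15) = 5/12.
e_ss = 12/K_v = 12/(5/12) = 28.8.

28.8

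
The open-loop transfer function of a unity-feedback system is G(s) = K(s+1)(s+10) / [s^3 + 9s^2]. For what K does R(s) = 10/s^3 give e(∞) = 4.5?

2

The denominator has no term below 9s^2 — 2 poles at s=0, type 2.
K_a = lim_{s→0} s^2·G(s) = K·1·10 / 9 = (10/9)·K.
e_ss = 10/K_a = 4.5 ⇒ K_a = 20/9 ⇒ K = (20/9)/(10/9) = 2.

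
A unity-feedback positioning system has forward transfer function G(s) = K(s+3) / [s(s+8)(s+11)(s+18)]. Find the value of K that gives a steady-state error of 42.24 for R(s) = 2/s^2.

25

G(s) has one factor of s in the denominator, so the system is type 1.
K_v = lim_{s→0} s·G(s) = K·3 / (8·11·18) = (1/528)·K.
e_ss = 2/K_v = 42.24 ⇒ K_v = 25/528 ⇒ K = (25/528)/(1/528) = 25.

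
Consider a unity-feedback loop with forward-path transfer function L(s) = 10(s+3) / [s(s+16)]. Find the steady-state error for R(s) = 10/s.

0

The open loop has one pole at the origin → type 1 system.
A type-1 system has K_p = ∞, so it tracks a step input with zero steady-state error.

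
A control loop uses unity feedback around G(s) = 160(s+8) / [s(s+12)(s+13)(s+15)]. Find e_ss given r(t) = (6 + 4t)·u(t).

One free integrator in G(s): this is a type 1 system. Taking each input component in turn:
  • 6: tracked with zero error.
  • 4t: e_ss = 4/K_v with K_v=64/117 → 7.3125.
Total e_ss = 7.3125.

7.3125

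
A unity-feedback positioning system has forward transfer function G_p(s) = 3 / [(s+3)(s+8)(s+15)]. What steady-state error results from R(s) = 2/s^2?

System type = 0 (no poles at s=0).
For a type-0 system K_v = 0, so e_ss to a ramp input is unbounded.

infinity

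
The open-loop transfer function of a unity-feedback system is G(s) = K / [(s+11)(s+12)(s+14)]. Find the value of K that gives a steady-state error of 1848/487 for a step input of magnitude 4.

System type = 0 (no poles at s=0).
K_p = lim_{s→0} G(s) = K / (11·12·14) = (1/1848)·K.
e_ss = 4/(1 + K_p) = 1848/487 ⇒ 1 + (1/1848)·K = 487/462 ⇒ K = 100.

100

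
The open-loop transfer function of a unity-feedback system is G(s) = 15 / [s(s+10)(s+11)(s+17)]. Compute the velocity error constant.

The open loop has one pole at the origin → type 1 system.
K_v = lim_{s→0} s·G(s) = 15 / (10·11·17) = 3/374.

3/374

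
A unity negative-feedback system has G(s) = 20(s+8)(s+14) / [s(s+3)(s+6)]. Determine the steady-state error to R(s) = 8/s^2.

One free integrator in G(s): this is a type 1 system.
K_v = lim_{s→0} s·G(s) = 20·8·14 / (3·6) = 1120/9.
e_ss = 8/K_v = 8/(1120/9) = 9/140.

9/140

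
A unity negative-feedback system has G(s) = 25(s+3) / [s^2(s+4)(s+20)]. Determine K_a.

0.9375

System type = 2 (two poles at s=0).
K_a = lim_{s→0} s^2·G(s) = 25·3 / (4·20) = 0.9375.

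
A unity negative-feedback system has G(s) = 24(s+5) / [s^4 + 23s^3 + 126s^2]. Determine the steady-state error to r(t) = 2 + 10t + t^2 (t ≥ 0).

2.1

Factoring s^2 from the denominator leaves a polynomial with constant term 126, so the system is type 2. By superposition:
  • 2: tracked with zero error.
  • 10t: tracked with zero error.
  • t^2: e_ss = 2/K_a with K_a=20/21 → 2.1.
Total e_ss = 2.1.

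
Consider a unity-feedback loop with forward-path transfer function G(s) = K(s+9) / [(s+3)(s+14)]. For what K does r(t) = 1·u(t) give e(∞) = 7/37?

G(s) has no factors of s in the denominator, so the system is type 0.
K_p = lim_{s→0} G(s) = K·9 / (3·14) = (3/14)·K.
e_ss = 1/(1 + K_p) = 7/37 ⇒ 1 + (3/14)·K = 37/7 ⇒ K = 20.

20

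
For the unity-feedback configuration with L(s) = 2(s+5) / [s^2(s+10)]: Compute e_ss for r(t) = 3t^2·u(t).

6

Two free integrators in L(s): this is a type 2 system.
K_a = lim_{s→0} s^2·L(s) = 2·5 / (10) = 1.
r(t) = 3t^2 gives R(s) = 6/s^3.
e_ss = 6/K_a = 6/1 = 6.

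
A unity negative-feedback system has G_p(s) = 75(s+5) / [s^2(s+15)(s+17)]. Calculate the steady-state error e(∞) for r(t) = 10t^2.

System type = 2 (two poles at s=0).
K_a = lim_{s→0} s^2·G_p(s) = 75·5 / (15·17) = 25/17.
r(t) = 10t^2 gives R(s) = 20/s^3.
e_ss = 20/K_a = 20/(25/17) = 13.6.

13.6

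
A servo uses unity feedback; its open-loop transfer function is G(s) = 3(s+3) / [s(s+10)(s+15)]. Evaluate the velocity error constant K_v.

0.06

One free integrator in G(s): this is a type 1 system.
K_v = lim_{s→0} s·G(s) = 3·3 / (10·15) = 0.06.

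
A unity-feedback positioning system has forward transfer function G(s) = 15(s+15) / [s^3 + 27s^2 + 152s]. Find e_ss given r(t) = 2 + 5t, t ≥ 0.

152/45

Factoring s from the denominator leaves a polynomial with constant term 152, so the system is type 1. Treating each term separately:
  • 2: tracked with zero error.
  • 5t: e_ss = 5/K_v with K_v=225/152 → 152/45.
Total e_ss = 152/45.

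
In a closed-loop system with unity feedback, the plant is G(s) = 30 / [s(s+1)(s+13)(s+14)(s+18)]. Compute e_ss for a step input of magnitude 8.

System type = 1 (one pole at s=0).
A type-1 system has K_p = ∞, so it tracks a step input with zero steady-state error.

0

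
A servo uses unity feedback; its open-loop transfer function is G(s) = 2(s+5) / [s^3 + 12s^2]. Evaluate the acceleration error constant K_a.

5/6

Factoring s^2 from the denominator leaves a polynomial with constant term 12, so the system is type 2.
K_a = lim_{s→0} s^2·G(s) = 2·5 / 12 = 5/6.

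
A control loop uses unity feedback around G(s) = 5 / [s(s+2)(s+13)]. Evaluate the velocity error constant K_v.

5/26

One free integrator in G(s): this is a type 1 system.
K_v = lim_{s→0} s·G(s) = 5 / (2·13) = 5/26.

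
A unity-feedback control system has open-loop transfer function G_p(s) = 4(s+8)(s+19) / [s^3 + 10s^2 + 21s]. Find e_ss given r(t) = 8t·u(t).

The denominator has no term below 21s — 1 pole at s=0, type 1.
K_v = lim_{s→0} s·G_p(s) = 4·8·19 / 21 = 608/21.
e_ss = 8/K_v = 8/(608/21) = 21/76.

21/76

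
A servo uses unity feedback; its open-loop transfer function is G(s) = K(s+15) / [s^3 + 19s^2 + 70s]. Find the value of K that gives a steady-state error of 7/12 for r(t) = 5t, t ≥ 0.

40

Lowest-order denominator term is 70s, so the open loop has 1 pole at the origin → type 1 system.
K_v = lim_{s→0} s·G(s) = K·15 / 70 = (3/14)·K.
e_ss = 5/K_v = 7/12 ⇒ K_v = 60/7 ⇒ K = (60/7)/(3/14) = 40.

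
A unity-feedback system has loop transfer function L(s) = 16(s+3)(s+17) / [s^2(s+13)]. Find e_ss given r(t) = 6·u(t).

0

The open loop has two poles at the origin → type 2 system.
K_p = ∞ for a type-2 system; e_ss to a step is zero.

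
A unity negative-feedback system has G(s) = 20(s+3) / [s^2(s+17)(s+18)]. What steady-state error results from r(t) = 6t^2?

G(s) has two factors of s in the denominator, so the system is type 2.
K_a = lim_{s→0} s^2·G(s) = 20·3 / (17·18) = 10/51.
r(t) = 6t^2 gives R(s) = 12/s^3.
e_ss = 12/K_a = 12/(10/51) = 61.2.

61.2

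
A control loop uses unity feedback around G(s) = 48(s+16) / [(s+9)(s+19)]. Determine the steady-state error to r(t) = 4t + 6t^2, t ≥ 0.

G(s) has no factors of s in the denominator, so the system is type 0. By superposition:
  • 4t: a type-0 system cannot track it, e_ss → ∞.
  • 6t^2: a type-0 system cannot track it, e_ss → ∞.
The unbounded component dominates.

infinity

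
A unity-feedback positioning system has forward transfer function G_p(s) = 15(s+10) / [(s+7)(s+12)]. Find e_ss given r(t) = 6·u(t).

The open loop has no poles at the origin → type 0 system.
K_p = lim_{s→0} G_p(s) = 15·10 / (7·12) = 25/14.
e_ss = 6/(1 + K_p) = 6/(39/14) = 28/13.

28/13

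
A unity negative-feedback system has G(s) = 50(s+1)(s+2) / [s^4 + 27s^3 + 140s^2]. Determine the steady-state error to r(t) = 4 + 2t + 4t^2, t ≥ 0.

Factoring s^2 from the denominator leaves a polynomial with constant term 140, so the system is type 2. Taking each input component in turn:
  • 4: tracked with zero error.
  • 2t: tracked with zero error.
  • 4t^2: e_ss = 8/K_a with K_a=5/7 → 11.2.
Total e_ss = 11.2.

11.2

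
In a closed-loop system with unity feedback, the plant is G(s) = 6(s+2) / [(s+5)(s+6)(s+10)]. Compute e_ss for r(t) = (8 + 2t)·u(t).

infinity

System type = 0 (no poles at s=0). Taking each input component in turn:
  • 8: e_ss = 8/(1+K_p) with K_p=0.04 → 100/13.
  • 2t: a type-0 system cannot track it, e_ss → ∞.
The unbounded component dominates.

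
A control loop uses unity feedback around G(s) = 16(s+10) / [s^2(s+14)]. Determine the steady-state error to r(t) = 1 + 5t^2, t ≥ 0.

0.875

The open loop has two poles at the origin → type 2 system. Taking each input component in turn:
  • 1: tracked with zero error.
  • 5t^2: e_ss = 10/K_a with K_a=80/7 → 0.875.
Total e_ss = 0.875.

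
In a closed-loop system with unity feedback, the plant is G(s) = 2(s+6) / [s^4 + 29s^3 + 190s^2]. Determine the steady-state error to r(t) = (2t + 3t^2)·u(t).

95

Lowest-order denominator term is 190s^2, so the open loop has 2 poles at the origin → type 2 system. Taking each input component in turn:
  • 2t: tracked with zero error.
  • 3t^2: e_ss = 6/K_a with K_a=6/95 → 95.
Total e_ss = 95.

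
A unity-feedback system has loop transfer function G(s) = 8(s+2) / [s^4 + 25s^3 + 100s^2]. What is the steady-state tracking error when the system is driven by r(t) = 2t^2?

The denominator has no term below 100s^2 — 2 poles at s=0, type 2.
K_a = lim_{s→0} s^2·G(s) = 8·2 / 100 = 0.16.
r(t) = 2t^2 gives R(s) = 4/s^3.
e_ss = 4/K_a = 4/0.16 = 25.

25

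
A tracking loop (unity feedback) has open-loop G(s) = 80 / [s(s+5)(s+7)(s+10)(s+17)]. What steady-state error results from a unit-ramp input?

74.375

System type = 1 (one pole at s=0).
K_v = lim_{s→0} s·G(s) = 80 / (5·7·10·17) = 8/595.
e_ss = 1/K_v = 1/(8/595) = 74.375.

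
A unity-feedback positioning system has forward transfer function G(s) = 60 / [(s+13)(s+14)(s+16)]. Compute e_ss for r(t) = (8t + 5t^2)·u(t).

infinity

G(s) has no factors of s in the denominator, so the system is type 0. Treating each term separately:
  • 8t: a type-0 system cannot track it, e_ss → ∞.
  • 5t^2: a type-0 system cannot track it, e_ss → ∞.
The unbounded component dominates.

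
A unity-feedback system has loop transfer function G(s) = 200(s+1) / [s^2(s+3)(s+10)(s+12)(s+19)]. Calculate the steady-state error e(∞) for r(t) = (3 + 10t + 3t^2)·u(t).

Two free integrators in G(s): this is a type 2 system. Treating each term separately:
  • 3: tracked with zero error.
  • 10t: tracked with zero error.
  • 3t^2: e_ss = 6/K_a with K_a=5/171 → 205.2.
Total e_ss = 205.2.

205.2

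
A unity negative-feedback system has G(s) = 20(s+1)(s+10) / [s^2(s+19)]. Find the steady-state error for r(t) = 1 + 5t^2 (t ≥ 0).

System type = 2 (two poles at s=0). Treating each term separately:
  • 1: tracked with zero error.
  • 5t^2: e_ss = 10/K_a with K_a=200/19 → 0.95.
Total e_ss = 0.95.

0.95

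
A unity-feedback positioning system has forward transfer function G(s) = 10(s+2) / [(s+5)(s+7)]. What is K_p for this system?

G(s) has no factors of s in the denominator, so the system is type 0.
K_p = lim_{s→0} G(s) = 10·2 / (5·7) = 4/7.

4/7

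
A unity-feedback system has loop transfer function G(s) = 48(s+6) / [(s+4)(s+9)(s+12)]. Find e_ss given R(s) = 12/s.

7.2

The open loop has no poles at the origin → type 0 system.
K_p = lim_{s→0} G(s) = 48·6 / (4·9·12) = 2/3.
e_ss = 12/(1 + K_p) = 12/(5/3) = 7.2.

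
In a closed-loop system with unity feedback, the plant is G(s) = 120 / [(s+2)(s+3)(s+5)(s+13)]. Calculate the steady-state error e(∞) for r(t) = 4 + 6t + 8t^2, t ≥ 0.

The open loop has no poles at the origin → type 0 system. Taking each input component in turn:
  • 4: e_ss = 4/(1+K_p) with K_p=4/13 → 52/17.
  • 6t: a type-0 system cannot track it, e_ss → ∞.
  • 8t^2: a type-0 system cannot track it, e_ss → ∞.
The unbounded component dominates.

infinity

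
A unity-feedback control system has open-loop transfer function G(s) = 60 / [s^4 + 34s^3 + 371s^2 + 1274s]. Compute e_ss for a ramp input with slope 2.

Factoring s from the denominator leaves a polynomial with constant term 1274, so the system is type 1.
K_v = lim_{s→0} s·G(s) = 60 / 1274 = 30/637.
e_ss = 2/K_v = 2/(30/637) = 637/15.

637/15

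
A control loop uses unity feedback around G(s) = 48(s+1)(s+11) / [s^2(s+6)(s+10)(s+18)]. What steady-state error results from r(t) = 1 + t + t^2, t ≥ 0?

Two free integrators in G(s): this is a type 2 system. Taking each input component in turn:
  • 1: tracked with zero error.
  • t: tracked with zero error.
  • t^2: e_ss = 2/K_a with K_a=22/45 → 45/11.
Total e_ss = 45/11.

45/11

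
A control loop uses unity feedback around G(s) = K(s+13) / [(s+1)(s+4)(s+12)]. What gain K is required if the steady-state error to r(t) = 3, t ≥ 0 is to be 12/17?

12

The open loop has no poles at the origin → type 0 system.
K_p = lim_{s→0} G(s) = K·13 / (1·4·12) = (13/48)·K.
e_ss = 3/(1 + K_p) = 12/17 ⇒ 1 + (13/48)·K = 4.25 ⇒ K = 12.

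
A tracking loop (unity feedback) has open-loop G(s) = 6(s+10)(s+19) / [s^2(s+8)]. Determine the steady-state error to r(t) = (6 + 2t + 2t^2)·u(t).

8/285

G(s) has two factors of s in the denominator, so the system is type 2. Taking each input component in turn:
  • 6: tracked with zero error.
  • 2t: tracked with zero error.
  • 2t^2: e_ss = 4/K_a with K_a=142.5 → 8/285.
Total e_ss = 8/285.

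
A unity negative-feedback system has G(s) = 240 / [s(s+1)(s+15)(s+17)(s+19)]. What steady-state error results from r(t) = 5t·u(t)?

100.9375

The open loop has one pole at the origin → type 1 system.
K_v = lim_{s→0} s·G(s) = 240 / (1·15·17·19) = 16/323.
e_ss = 5/K_v = 5/(16/323) = 100.9375.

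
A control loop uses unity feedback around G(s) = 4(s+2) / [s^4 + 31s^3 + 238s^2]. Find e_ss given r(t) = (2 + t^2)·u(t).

Factoring s^2 from the denominator leaves a polynomial with constant term 238, so the system is type 2. Taking each input component in turn:
  • 2: tracked with zero error.
  • t^2: e_ss = 2/K_a with K_a=4/119 → 59.5.
Total e_ss = 59.5.

59.5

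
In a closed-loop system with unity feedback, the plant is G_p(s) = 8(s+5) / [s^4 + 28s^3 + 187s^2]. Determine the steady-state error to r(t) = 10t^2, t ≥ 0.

93.5

Lowest-order denominator term is 187s^2, so the open loop has 2 poles at the origin → type 2 system.
K_a = lim_{s→0} s^2·G_p(s) = 8·5 / 187 = 40/187.
r(t) = 10t^2 gives R(s) = 20/s^3.
e_ss = 20/K_a = 20/(40/187) = 93.5.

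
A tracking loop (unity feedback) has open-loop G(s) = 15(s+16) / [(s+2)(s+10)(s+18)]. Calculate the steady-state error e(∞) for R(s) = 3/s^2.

infinity

System type = 0 (no poles at s=0).
For a type-0 system K_v = 0, so e_ss to a ramp input is unbounded.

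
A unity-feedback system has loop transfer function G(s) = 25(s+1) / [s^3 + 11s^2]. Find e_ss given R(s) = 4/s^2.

0

Lowest-order denominator term is 11s^2, so the open loop has 2 poles at the origin → type 2 system.
A type-2 system has K_v = ∞, so it tracks a ramp input with zero steady-state error.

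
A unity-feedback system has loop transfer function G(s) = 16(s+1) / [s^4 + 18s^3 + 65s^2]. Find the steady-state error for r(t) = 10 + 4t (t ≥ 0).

The denominator has no term below 65s^2 — 2 poles at s=0, type 2. Treating each term separately:
  • 10: tracked with zero error.
  • 4t: tracked with zero error.
Total e_ss = 0.

0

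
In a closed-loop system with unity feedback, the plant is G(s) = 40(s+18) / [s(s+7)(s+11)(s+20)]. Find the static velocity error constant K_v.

The open loop has one pole at the origin → type 1 system.
K_v = lim_{s→0} s·G(s) = 40·18 / (7·11·20) = 36/77.

36/77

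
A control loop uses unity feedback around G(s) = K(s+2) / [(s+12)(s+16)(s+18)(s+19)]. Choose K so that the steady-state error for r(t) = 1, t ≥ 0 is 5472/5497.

150

The open loop has no poles at the origin → type 0 system.
K_p = lim_{s→0} G(s) = K·2 / (12·16·18·19) = (1/32832)·K.
e_ss = 1/(1 + K_p) = 5472/5497 ⇒ 1 + (1/32832)·K = 5497/5472 ⇒ K = 150.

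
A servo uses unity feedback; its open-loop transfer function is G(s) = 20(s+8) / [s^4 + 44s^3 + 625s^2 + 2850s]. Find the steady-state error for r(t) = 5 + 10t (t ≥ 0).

Lowest-order denominator term is 2850s, so the open loop has 1 pole at the origin → type 1 system. By superposition:
  • 5: tracked with zero error.
  • 10t: e_ss = 10/K_v with K_v=16/285 → 178.125.
Total e_ss = 178.125.

178.125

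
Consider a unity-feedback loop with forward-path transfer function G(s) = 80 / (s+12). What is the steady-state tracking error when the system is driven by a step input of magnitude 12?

System type = 0 (no poles at s=0).
K_p = lim_{s→0} G(s) = 80 / (12) = 20/3.
e_ss = 12/(1 + K_p) = 12/(23/3) = 36/23.

36/23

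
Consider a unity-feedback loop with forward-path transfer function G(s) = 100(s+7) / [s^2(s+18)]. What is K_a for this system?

350/9

Two free integrators in G(s): this is a type 2 system.
K_a = lim_{s→0} s^2·G(s) = 100·7 / (18) = 350/9.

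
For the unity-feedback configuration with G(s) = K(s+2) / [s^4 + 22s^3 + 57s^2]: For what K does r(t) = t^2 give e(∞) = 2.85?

Factoring s^2 from the denominator leaves a polynomial with constant term 57, so the system is type 2.
K_a = lim_{s→0} s^2·G(s) = K·2 / 57 = (2/57)·K.
e_ss = 2/K_a = 2.85 ⇒ K_a = 40/57 ⇒ K = (40/57)/(2/57) = 20.

20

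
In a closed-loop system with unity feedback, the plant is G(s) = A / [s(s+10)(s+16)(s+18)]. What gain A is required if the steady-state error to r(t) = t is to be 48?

The open loop has one pole at the origin → type 1 system.
K_v = lim_{s→0} s·G(s) = A / (10·16·18) = (1/2880)·A.
e_ss = 1/K_v = 48 ⇒ K_v = 1/48 ⇒ A = (1/48)/(1/2880) = 60.

60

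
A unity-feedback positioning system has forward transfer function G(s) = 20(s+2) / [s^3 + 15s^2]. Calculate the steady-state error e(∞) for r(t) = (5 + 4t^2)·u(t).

3

Factoring s^2 from the denominator leaves a polynomial with constant term 15, so the system is type 2. By superposition:
  • 5: tracked with zero error.
  • 4t^2: e_ss = 8/K_a with K_a=8/3 → 3.
Total e_ss = 3.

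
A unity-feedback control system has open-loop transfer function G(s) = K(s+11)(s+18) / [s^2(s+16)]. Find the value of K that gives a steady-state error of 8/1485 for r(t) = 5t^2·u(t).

150

G(s) has two factors of s in the denominator, so the system is type 2.
K_a = lim_{s→0} s^2·G(s) = K·11·18 / (16) = 12.375·K.
e_ss = 10/K_a = 8/1485 ⇒ K_a = 1856.25 ⇒ K = 1856.25/12.375 = 150.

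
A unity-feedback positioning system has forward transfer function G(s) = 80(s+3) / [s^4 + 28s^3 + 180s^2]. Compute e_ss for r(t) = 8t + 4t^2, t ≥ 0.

Factoring s^2 from the denominator leaves a polynomial with constant term 180, so the system is type 2. Treating each term separately:
  • 8t: tracked with zero error.
  • 4t^2: e_ss = 8/K_a with K_a=4/3 → 6.
Total e_ss = 6.

6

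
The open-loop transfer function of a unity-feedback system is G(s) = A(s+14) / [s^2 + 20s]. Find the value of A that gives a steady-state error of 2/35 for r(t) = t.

The denominator has no term below 20s — 1 pole at s=0, type 1.
K_v = lim_{s→0} s·G(s) = A·14 / 20 = 0.7·A.
e_ss = 1/K_v = 2/35 ⇒ K_v = 17.5 ⇒ A = 17.5/0.7 = 25.

25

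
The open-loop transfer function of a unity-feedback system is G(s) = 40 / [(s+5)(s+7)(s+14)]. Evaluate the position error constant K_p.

G(s) has no factors of s in the denominator, so the system is type 0.
K_p = lim_{s→0} G(s) = 40 / (5·7·14) = 4/49.

4/49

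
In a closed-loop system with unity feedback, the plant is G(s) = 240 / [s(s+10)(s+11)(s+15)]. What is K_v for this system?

System type = 1 (one pole at s=0).
K_v = lim_{s→0} s·G(s) = 240 / (10·11·15) = 8/55.

8/55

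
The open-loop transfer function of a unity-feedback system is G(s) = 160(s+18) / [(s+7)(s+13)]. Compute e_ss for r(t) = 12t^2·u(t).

G(s) has no factors of s in the denominator, so the system is type 0.
For a type-0 system K_a = 0, so e_ss to a parabolic input is unbounded.

infinity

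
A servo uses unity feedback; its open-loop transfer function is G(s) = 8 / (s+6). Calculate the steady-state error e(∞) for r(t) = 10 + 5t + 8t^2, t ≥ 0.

No free integrators in G(s): this is a type 0 system. Treating each term separately:
  • 10: e_ss = 10/(1+K_p) with K_p=4/3 → 30/7.
  • 5t: a type-0 system cannot track it, e_ss → ∞.
  • 8t^2: a type-0 system cannot track it, e_ss → ∞.
The unbounded component dominates.

infinity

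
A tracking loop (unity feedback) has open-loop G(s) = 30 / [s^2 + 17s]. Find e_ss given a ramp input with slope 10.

Factoring s from the denominator leaves a polynomial with constant term 17, so the system is type 1.
K_v = lim_{s→0} s·G(s) = 30 / 17 = 30/17.
e_ss = 10/K_v = 10/(30/17) = 17/3.

17/3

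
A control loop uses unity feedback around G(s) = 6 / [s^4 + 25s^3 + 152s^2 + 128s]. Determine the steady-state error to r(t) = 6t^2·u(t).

Lowest-order denominator term is 128s, so the open loop has 1 pole at the origin → type 1 system.
K_a = lim_{s→0} s^2·G(s) = 0; the steady-state error to this parabolic input grows without bound.

infinity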